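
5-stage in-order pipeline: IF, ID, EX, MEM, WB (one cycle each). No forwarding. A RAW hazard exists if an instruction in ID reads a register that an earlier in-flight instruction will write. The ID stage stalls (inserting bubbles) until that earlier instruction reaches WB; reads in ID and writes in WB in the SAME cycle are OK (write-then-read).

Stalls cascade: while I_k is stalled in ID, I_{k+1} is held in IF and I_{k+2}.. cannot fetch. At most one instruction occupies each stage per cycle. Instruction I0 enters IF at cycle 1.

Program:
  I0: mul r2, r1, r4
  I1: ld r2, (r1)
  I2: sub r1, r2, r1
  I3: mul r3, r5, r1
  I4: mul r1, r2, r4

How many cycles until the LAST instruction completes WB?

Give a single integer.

I0 mul r2 <- r1,r4: IF@1 ID@2 stall=0 (-) EX@3 MEM@4 WB@5
I1 ld r2 <- r1: IF@2 ID@3 stall=0 (-) EX@4 MEM@5 WB@6
I2 sub r1 <- r2,r1: IF@3 ID@4 stall=2 (RAW on I1.r2 (WB@6)) EX@7 MEM@8 WB@9
I3 mul r3 <- r5,r1: IF@4 ID@7 stall=2 (RAW on I2.r1 (WB@9)) EX@10 MEM@11 WB@12
I4 mul r1 <- r2,r4: IF@7 ID@10 stall=0 (-) EX@11 MEM@12 WB@13

Answer: 13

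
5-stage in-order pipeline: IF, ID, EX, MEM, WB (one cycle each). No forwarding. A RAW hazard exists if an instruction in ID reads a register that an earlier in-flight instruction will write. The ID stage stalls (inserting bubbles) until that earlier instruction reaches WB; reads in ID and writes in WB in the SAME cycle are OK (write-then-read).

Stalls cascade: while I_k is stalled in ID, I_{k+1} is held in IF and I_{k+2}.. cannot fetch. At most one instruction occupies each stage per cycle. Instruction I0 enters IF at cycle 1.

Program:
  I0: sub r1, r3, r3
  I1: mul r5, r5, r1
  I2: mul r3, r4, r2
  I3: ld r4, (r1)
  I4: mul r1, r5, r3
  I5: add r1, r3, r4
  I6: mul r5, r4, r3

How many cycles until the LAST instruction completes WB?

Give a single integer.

I0 sub r1 <- r3,r3: IF@1 ID@2 stall=0 (-) EX@3 MEM@4 WB@5
I1 mul r5 <- r5,r1: IF@2 ID@3 stall=2 (RAW on I0.r1 (WB@5)) EX@6 MEM@7 WB@8
I2 mul r3 <- r4,r2: IF@3 ID@6 stall=0 (-) EX@7 MEM@8 WB@9
I3 ld r4 <- r1: IF@6 ID@7 stall=0 (-) EX@8 MEM@9 WB@10
I4 mul r1 <- r5,r3: IF@7 ID@8 stall=1 (RAW on I2.r3 (WB@9)) EX@10 MEM@11 WB@12
I5 add r1 <- r3,r4: IF@8 ID@10 stall=0 (-) EX@11 MEM@12 WB@13
I6 mul r5 <- r4,r3: IF@10 ID@11 stall=0 (-) EX@12 MEM@13 WB@14

Answer: 14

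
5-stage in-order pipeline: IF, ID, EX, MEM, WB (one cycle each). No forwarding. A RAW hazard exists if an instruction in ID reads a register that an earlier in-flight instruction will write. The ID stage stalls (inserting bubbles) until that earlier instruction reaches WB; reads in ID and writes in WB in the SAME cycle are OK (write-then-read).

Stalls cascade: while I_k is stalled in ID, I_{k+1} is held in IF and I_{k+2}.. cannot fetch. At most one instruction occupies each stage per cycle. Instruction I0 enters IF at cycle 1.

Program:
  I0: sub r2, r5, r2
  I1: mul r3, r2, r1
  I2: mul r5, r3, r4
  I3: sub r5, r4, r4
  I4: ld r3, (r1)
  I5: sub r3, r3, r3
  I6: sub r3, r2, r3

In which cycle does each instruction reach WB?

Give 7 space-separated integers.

Answer: 5 8 11 12 13 16 19

Derivation:
I0 sub r2 <- r5,r2: IF@1 ID@2 stall=0 (-) EX@3 MEM@4 WB@5
I1 mul r3 <- r2,r1: IF@2 ID@3 stall=2 (RAW on I0.r2 (WB@5)) EX@6 MEM@7 WB@8
I2 mul r5 <- r3,r4: IF@3 ID@6 stall=2 (RAW on I1.r3 (WB@8)) EX@9 MEM@10 WB@11
I3 sub r5 <- r4,r4: IF@6 ID@9 stall=0 (-) EX@10 MEM@11 WB@12
I4 ld r3 <- r1: IF@9 ID@10 stall=0 (-) EX@11 MEM@12 WB@13
I5 sub r3 <- r3,r3: IF@10 ID@11 stall=2 (RAW on I4.r3 (WB@13)) EX@14 MEM@15 WB@16
I6 sub r3 <- r2,r3: IF@11 ID@14 stall=2 (RAW on I5.r3 (WB@16)) EX@17 MEM@18 WB@19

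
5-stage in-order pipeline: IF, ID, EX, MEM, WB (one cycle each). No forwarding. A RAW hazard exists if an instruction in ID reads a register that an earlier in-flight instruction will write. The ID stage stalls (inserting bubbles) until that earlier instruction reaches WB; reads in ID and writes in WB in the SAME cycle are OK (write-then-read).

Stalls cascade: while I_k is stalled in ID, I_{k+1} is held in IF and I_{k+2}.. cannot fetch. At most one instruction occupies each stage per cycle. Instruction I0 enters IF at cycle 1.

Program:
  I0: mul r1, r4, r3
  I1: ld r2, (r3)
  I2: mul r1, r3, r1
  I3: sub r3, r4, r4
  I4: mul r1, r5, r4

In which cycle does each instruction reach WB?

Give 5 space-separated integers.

Answer: 5 6 8 9 10

Derivation:
I0 mul r1 <- r4,r3: IF@1 ID@2 stall=0 (-) EX@3 MEM@4 WB@5
I1 ld r2 <- r3: IF@2 ID@3 stall=0 (-) EX@4 MEM@5 WB@6
I2 mul r1 <- r3,r1: IF@3 ID@4 stall=1 (RAW on I0.r1 (WB@5)) EX@6 MEM@7 WB@8
I3 sub r3 <- r4,r4: IF@4 ID@6 stall=0 (-) EX@7 MEM@8 WB@9
I4 mul r1 <- r5,r4: IF@6 ID@7 stall=0 (-) EX@8 MEM@9 WB@10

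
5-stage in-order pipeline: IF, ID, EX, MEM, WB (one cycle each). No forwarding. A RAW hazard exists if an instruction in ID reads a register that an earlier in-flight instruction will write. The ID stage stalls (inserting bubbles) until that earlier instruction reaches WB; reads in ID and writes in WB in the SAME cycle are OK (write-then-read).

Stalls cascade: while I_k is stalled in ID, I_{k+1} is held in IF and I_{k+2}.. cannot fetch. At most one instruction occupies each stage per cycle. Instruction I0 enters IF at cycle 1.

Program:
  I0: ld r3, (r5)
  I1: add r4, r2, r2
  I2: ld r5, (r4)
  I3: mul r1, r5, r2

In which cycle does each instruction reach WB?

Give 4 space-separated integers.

Answer: 5 6 9 12

Derivation:
I0 ld r3 <- r5: IF@1 ID@2 stall=0 (-) EX@3 MEM@4 WB@5
I1 add r4 <- r2,r2: IF@2 ID@3 stall=0 (-) EX@4 MEM@5 WB@6
I2 ld r5 <- r4: IF@3 ID@4 stall=2 (RAW on I1.r4 (WB@6)) EX@7 MEM@8 WB@9
I3 mul r1 <- r5,r2: IF@4 ID@7 stall=2 (RAW on I2.r5 (WB@9)) EX@10 MEM@11 WB@12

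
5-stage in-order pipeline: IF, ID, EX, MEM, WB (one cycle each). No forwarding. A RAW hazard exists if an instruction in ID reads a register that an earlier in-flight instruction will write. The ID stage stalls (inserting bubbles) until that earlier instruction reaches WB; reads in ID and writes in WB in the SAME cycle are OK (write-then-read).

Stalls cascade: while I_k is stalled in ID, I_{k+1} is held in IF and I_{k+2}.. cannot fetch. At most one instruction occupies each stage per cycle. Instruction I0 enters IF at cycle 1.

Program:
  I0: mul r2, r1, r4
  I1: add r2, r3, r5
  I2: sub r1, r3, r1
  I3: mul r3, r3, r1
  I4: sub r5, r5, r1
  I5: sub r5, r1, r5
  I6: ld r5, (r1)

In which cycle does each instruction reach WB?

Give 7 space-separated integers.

I0 mul r2 <- r1,r4: IF@1 ID@2 stall=0 (-) EX@3 MEM@4 WB@5
I1 add r2 <- r3,r5: IF@2 ID@3 stall=0 (-) EX@4 MEM@5 WB@6
I2 sub r1 <- r3,r1: IF@3 ID@4 stall=0 (-) EX@5 MEM@6 WB@7
I3 mul r3 <- r3,r1: IF@4 ID@5 stall=2 (RAW on I2.r1 (WB@7)) EX@8 MEM@9 WB@10
I4 sub r5 <- r5,r1: IF@5 ID@8 stall=0 (-) EX@9 MEM@10 WB@11
I5 sub r5 <- r1,r5: IF@8 ID@9 stall=2 (RAW on I4.r5 (WB@11)) EX@12 MEM@13 WB@14
I6 ld r5 <- r1: IF@9 ID@12 stall=0 (-) EX@13 MEM@14 WB@15

Answer: 5 6 7 10 11 14 15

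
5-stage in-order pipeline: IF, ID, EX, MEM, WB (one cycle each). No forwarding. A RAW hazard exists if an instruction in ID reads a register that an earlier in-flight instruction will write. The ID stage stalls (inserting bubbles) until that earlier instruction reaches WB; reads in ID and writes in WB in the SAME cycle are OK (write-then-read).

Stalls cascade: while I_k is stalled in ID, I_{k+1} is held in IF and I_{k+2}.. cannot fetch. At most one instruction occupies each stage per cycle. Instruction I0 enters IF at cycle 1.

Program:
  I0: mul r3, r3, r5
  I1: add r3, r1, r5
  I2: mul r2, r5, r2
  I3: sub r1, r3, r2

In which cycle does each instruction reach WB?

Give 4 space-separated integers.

I0 mul r3 <- r3,r5: IF@1 ID@2 stall=0 (-) EX@3 MEM@4 WB@5
I1 add r3 <- r1,r5: IF@2 ID@3 stall=0 (-) EX@4 MEM@5 WB@6
I2 mul r2 <- r5,r2: IF@3 ID@4 stall=0 (-) EX@5 MEM@6 WB@7
I3 sub r1 <- r3,r2: IF@4 ID@5 stall=2 (RAW on I2.r2 (WB@7)) EX@8 MEM@9 WB@10

Answer: 5 6 7 10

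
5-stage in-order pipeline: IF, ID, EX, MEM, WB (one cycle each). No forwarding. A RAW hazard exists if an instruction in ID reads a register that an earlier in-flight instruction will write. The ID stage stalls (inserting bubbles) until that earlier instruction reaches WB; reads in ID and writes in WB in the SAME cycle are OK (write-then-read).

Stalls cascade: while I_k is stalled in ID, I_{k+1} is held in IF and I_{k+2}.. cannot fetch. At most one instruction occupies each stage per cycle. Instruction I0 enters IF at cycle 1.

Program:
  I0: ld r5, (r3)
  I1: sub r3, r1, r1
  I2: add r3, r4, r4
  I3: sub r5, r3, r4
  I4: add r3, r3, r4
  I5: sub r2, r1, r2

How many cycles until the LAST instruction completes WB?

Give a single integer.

Answer: 12

Derivation:
I0 ld r5 <- r3: IF@1 ID@2 stall=0 (-) EX@3 MEM@4 WB@5
I1 sub r3 <- r1,r1: IF@2 ID@3 stall=0 (-) EX@4 MEM@5 WB@6
I2 add r3 <- r4,r4: IF@3 ID@4 stall=0 (-) EX@5 MEM@6 WB@7
I3 sub r5 <- r3,r4: IF@4 ID@5 stall=2 (RAW on I2.r3 (WB@7)) EX@8 MEM@9 WB@10
I4 add r3 <- r3,r4: IF@5 ID@8 stall=0 (-) EX@9 MEM@10 WB@11
I5 sub r2 <- r1,r2: IF@8 ID@9 stall=0 (-) EX@10 MEM@11 WB@12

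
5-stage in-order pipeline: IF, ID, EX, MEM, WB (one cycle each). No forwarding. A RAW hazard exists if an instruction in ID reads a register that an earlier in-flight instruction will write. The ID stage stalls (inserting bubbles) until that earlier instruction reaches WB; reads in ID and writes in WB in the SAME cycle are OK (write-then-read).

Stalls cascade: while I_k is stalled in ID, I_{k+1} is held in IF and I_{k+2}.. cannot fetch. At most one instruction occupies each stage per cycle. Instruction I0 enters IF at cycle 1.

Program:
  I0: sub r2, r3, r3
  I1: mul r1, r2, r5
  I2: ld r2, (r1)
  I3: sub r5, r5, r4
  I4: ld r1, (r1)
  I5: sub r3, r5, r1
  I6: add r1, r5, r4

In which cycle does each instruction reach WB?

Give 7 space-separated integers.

Answer: 5 8 11 12 13 16 17

Derivation:
I0 sub r2 <- r3,r3: IF@1 ID@2 stall=0 (-) EX@3 MEM@4 WB@5
I1 mul r1 <- r2,r5: IF@2 ID@3 stall=2 (RAW on I0.r2 (WB@5)) EX@6 MEM@7 WB@8
I2 ld r2 <- r1: IF@3 ID@6 stall=2 (RAW on I1.r1 (WB@8)) EX@9 MEM@10 WB@11
I3 sub r5 <- r5,r4: IF@6 ID@9 stall=0 (-) EX@10 MEM@11 WB@12
I4 ld r1 <- r1: IF@9 ID@10 stall=0 (-) EX@11 MEM@12 WB@13
I5 sub r3 <- r5,r1: IF@10 ID@11 stall=2 (RAW on I4.r1 (WB@13)) EX@14 MEM@15 WB@16
I6 add r1 <- r5,r4: IF@11 ID@14 stall=0 (-) EX@15 MEM@16 WB@17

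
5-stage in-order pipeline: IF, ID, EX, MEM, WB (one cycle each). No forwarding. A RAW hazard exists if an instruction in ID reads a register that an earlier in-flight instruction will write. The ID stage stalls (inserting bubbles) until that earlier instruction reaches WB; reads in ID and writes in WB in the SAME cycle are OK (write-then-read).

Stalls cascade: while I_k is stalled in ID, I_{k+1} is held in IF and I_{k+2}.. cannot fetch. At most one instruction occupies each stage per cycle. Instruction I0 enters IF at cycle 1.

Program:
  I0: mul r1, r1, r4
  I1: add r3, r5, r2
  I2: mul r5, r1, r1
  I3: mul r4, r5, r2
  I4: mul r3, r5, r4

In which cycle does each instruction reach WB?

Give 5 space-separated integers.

Answer: 5 6 8 11 14

Derivation:
I0 mul r1 <- r1,r4: IF@1 ID@2 stall=0 (-) EX@3 MEM@4 WB@5
I1 add r3 <- r5,r2: IF@2 ID@3 stall=0 (-) EX@4 MEM@5 WB@6
I2 mul r5 <- r1,r1: IF@3 ID@4 stall=1 (RAW on I0.r1 (WB@5)) EX@6 MEM@7 WB@8
I3 mul r4 <- r5,r2: IF@4 ID@6 stall=2 (RAW on I2.r5 (WB@8)) EX@9 MEM@10 WB@11
I4 mul r3 <- r5,r4: IF@6 ID@9 stall=2 (RAW on I3.r4 (WB@11)) EX@12 MEM@13 WB@14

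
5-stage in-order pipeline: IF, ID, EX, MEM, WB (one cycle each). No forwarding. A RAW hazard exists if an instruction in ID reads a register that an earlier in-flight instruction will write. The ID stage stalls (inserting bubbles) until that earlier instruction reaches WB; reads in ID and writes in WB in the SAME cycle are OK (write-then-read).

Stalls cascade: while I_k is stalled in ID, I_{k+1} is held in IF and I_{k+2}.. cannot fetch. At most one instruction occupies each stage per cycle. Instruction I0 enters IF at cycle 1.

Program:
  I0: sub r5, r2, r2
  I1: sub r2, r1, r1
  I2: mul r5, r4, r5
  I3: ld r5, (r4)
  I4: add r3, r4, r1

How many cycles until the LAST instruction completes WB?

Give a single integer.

I0 sub r5 <- r2,r2: IF@1 ID@2 stall=0 (-) EX@3 MEM@4 WB@5
I1 sub r2 <- r1,r1: IF@2 ID@3 stall=0 (-) EX@4 MEM@5 WB@6
I2 mul r5 <- r4,r5: IF@3 ID@4 stall=1 (RAW on I0.r5 (WB@5)) EX@6 MEM@7 WB@8
I3 ld r5 <- r4: IF@4 ID@6 stall=0 (-) EX@7 MEM@8 WB@9
I4 add r3 <- r4,r1: IF@6 ID@7 stall=0 (-) EX@8 MEM@9 WB@10

Answer: 10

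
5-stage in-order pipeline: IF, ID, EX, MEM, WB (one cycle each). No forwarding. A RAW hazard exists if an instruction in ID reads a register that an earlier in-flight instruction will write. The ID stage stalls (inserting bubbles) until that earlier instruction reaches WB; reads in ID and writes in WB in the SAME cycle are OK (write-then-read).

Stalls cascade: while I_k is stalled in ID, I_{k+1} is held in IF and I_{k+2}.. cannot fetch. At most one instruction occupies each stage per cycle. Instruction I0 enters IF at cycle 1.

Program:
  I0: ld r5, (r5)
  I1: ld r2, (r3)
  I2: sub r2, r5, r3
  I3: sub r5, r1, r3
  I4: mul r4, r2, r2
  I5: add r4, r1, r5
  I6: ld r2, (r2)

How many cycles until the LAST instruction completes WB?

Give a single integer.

I0 ld r5 <- r5: IF@1 ID@2 stall=0 (-) EX@3 MEM@4 WB@5
I1 ld r2 <- r3: IF@2 ID@3 stall=0 (-) EX@4 MEM@5 WB@6
I2 sub r2 <- r5,r3: IF@3 ID@4 stall=1 (RAW on I0.r5 (WB@5)) EX@6 MEM@7 WB@8
I3 sub r5 <- r1,r3: IF@4 ID@6 stall=0 (-) EX@7 MEM@8 WB@9
I4 mul r4 <- r2,r2: IF@6 ID@7 stall=1 (RAW on I2.r2 (WB@8)) EX@9 MEM@10 WB@11
I5 add r4 <- r1,r5: IF@7 ID@9 stall=0 (-) EX@10 MEM@11 WB@12
I6 ld r2 <- r2: IF@9 ID@10 stall=0 (-) EX@11 MEM@12 WB@13

Answer: 13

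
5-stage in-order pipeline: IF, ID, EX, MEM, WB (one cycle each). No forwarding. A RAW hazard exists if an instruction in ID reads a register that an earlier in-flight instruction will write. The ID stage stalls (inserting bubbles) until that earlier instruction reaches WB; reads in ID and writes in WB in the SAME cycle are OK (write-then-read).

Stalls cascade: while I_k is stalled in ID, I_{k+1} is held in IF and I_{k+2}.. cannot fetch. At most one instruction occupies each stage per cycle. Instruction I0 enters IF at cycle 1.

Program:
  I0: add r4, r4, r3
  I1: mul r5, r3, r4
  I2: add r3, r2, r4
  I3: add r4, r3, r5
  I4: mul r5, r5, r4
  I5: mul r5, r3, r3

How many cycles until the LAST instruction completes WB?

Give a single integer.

Answer: 16

Derivation:
I0 add r4 <- r4,r3: IF@1 ID@2 stall=0 (-) EX@3 MEM@4 WB@5
I1 mul r5 <- r3,r4: IF@2 ID@3 stall=2 (RAW on I0.r4 (WB@5)) EX@6 MEM@7 WB@8
I2 add r3 <- r2,r4: IF@3 ID@6 stall=0 (-) EX@7 MEM@8 WB@9
I3 add r4 <- r3,r5: IF@6 ID@7 stall=2 (RAW on I2.r3 (WB@9)) EX@10 MEM@11 WB@12
I4 mul r5 <- r5,r4: IF@7 ID@10 stall=2 (RAW on I3.r4 (WB@12)) EX@13 MEM@14 WB@15
I5 mul r5 <- r3,r3: IF@10 ID@13 stall=0 (-) EX@14 MEM@15 WB@16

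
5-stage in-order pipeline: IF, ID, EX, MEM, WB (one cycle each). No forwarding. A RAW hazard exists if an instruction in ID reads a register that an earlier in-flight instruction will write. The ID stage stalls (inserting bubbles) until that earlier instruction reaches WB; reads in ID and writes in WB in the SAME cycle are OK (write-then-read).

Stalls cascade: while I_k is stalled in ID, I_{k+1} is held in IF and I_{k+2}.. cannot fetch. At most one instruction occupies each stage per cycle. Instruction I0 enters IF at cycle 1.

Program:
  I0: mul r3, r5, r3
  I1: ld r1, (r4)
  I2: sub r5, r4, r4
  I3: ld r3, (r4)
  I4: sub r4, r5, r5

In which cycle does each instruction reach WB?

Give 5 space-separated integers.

Answer: 5 6 7 8 10

Derivation:
I0 mul r3 <- r5,r3: IF@1 ID@2 stall=0 (-) EX@3 MEM@4 WB@5
I1 ld r1 <- r4: IF@2 ID@3 stall=0 (-) EX@4 MEM@5 WB@6
I2 sub r5 <- r4,r4: IF@3 ID@4 stall=0 (-) EX@5 MEM@6 WB@7
I3 ld r3 <- r4: IF@4 ID@5 stall=0 (-) EX@6 MEM@7 WB@8
I4 sub r4 <- r5,r5: IF@5 ID@6 stall=1 (RAW on I2.r5 (WB@7)) EX@8 MEM@9 WB@10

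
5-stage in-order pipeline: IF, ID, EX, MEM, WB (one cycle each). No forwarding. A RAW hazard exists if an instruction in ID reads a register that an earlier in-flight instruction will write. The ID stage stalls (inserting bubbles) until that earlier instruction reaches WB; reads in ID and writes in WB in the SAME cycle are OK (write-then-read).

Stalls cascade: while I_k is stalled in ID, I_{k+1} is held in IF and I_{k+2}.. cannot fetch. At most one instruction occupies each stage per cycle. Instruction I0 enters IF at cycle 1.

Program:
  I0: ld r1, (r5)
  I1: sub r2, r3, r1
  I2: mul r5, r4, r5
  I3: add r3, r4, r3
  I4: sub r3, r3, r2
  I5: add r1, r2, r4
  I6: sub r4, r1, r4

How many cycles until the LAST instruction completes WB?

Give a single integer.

Answer: 17

Derivation:
I0 ld r1 <- r5: IF@1 ID@2 stall=0 (-) EX@3 MEM@4 WB@5
I1 sub r2 <- r3,r1: IF@2 ID@3 stall=2 (RAW on I0.r1 (WB@5)) EX@6 MEM@7 WB@8
I2 mul r5 <- r4,r5: IF@3 ID@6 stall=0 (-) EX@7 MEM@8 WB@9
I3 add r3 <- r4,r3: IF@6 ID@7 stall=0 (-) EX@8 MEM@9 WB@10
I4 sub r3 <- r3,r2: IF@7 ID@8 stall=2 (RAW on I3.r3 (WB@10)) EX@11 MEM@12 WB@13
I5 add r1 <- r2,r4: IF@8 ID@11 stall=0 (-) EX@12 MEM@13 WB@14
I6 sub r4 <- r1,r4: IF@11 ID@12 stall=2 (RAW on I5.r1 (WB@14)) EX@15 MEM@16 WB@17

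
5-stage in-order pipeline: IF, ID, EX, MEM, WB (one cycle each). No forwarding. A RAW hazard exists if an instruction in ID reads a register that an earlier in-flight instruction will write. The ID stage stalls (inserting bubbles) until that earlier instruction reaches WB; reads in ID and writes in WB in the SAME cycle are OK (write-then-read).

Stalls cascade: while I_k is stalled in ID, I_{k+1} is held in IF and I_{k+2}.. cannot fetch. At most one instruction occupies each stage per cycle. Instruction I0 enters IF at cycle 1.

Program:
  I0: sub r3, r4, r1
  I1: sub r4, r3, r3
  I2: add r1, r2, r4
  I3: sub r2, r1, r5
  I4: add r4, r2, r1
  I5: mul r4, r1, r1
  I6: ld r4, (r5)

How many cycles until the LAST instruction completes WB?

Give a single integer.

I0 sub r3 <- r4,r1: IF@1 ID@2 stall=0 (-) EX@3 MEM@4 WB@5
I1 sub r4 <- r3,r3: IF@2 ID@3 stall=2 (RAW on I0.r3 (WB@5)) EX@6 MEM@7 WB@8
I2 add r1 <- r2,r4: IF@3 ID@6 stall=2 (RAW on I1.r4 (WB@8)) EX@9 MEM@10 WB@11
I3 sub r2 <- r1,r5: IF@6 ID@9 stall=2 (RAW on I2.r1 (WB@11)) EX@12 MEM@13 WB@14
I4 add r4 <- r2,r1: IF@9 ID@12 stall=2 (RAW on I3.r2 (WB@14)) EX@15 MEM@16 WB@17
I5 mul r4 <- r1,r1: IF@12 ID@15 stall=0 (-) EX@16 MEM@17 WB@18
I6 ld r4 <- r5: IF@15 ID@16 stall=0 (-) EX@17 MEM@18 WB@19

Answer: 19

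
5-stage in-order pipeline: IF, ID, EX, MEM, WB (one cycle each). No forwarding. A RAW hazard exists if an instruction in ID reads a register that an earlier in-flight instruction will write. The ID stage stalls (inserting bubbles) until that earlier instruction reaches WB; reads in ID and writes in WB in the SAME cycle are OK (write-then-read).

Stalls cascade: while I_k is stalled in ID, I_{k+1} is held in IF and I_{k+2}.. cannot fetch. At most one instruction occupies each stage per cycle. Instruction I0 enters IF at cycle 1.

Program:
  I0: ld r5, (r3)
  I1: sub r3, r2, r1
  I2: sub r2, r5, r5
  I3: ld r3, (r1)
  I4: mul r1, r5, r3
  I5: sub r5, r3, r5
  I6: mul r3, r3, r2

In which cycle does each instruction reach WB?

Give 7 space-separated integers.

I0 ld r5 <- r3: IF@1 ID@2 stall=0 (-) EX@3 MEM@4 WB@5
I1 sub r3 <- r2,r1: IF@2 ID@3 stall=0 (-) EX@4 MEM@5 WB@6
I2 sub r2 <- r5,r5: IF@3 ID@4 stall=1 (RAW on I0.r5 (WB@5)) EX@6 MEM@7 WB@8
I3 ld r3 <- r1: IF@4 ID@6 stall=0 (-) EX@7 MEM@8 WB@9
I4 mul r1 <- r5,r3: IF@6 ID@7 stall=2 (RAW on I3.r3 (WB@9)) EX@10 MEM@11 WB@12
I5 sub r5 <- r3,r5: IF@7 ID@10 stall=0 (-) EX@11 MEM@12 WB@13
I6 mul r3 <- r3,r2: IF@10 ID@11 stall=0 (-) EX@12 MEM@13 WB@14

Answer: 5 6 8 9 12 13 14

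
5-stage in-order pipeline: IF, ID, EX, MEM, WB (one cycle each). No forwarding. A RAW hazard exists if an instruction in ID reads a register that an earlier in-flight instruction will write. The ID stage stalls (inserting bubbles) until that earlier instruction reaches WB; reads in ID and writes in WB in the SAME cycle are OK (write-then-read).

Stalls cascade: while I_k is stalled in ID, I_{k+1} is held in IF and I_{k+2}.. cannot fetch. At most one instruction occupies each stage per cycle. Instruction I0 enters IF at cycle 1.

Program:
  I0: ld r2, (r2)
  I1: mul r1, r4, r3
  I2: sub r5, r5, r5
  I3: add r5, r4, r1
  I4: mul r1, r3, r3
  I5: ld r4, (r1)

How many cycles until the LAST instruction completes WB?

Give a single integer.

Answer: 13

Derivation:
I0 ld r2 <- r2: IF@1 ID@2 stall=0 (-) EX@3 MEM@4 WB@5
I1 mul r1 <- r4,r3: IF@2 ID@3 stall=0 (-) EX@4 MEM@5 WB@6
I2 sub r5 <- r5,r5: IF@3 ID@4 stall=0 (-) EX@5 MEM@6 WB@7
I3 add r5 <- r4,r1: IF@4 ID@5 stall=1 (RAW on I1.r1 (WB@6)) EX@7 MEM@8 WB@9
I4 mul r1 <- r3,r3: IF@5 ID@7 stall=0 (-) EX@8 MEM@9 WB@10
I5 ld r4 <- r1: IF@7 ID@8 stall=2 (RAW on I4.r1 (WB@10)) EX@11 MEM@12 WB@13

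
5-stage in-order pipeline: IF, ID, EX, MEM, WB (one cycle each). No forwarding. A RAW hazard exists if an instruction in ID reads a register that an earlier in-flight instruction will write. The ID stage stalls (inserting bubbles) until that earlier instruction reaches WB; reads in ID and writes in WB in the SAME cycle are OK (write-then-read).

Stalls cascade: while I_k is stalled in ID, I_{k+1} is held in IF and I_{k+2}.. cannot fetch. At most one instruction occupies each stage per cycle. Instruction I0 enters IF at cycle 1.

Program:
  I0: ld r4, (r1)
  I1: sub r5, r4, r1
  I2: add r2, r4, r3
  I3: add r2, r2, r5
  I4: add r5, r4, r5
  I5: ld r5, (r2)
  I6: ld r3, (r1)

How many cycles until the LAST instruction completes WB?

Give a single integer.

Answer: 16

Derivation:
I0 ld r4 <- r1: IF@1 ID@2 stall=0 (-) EX@3 MEM@4 WB@5
I1 sub r5 <- r4,r1: IF@2 ID@3 stall=2 (RAW on I0.r4 (WB@5)) EX@6 MEM@7 WB@8
I2 add r2 <- r4,r3: IF@3 ID@6 stall=0 (-) EX@7 MEM@8 WB@9
I3 add r2 <- r2,r5: IF@6 ID@7 stall=2 (RAW on I2.r2 (WB@9)) EX@10 MEM@11 WB@12
I4 add r5 <- r4,r5: IF@7 ID@10 stall=0 (-) EX@11 MEM@12 WB@13
I5 ld r5 <- r2: IF@10 ID@11 stall=1 (RAW on I3.r2 (WB@12)) EX@13 MEM@14 WB@15
I6 ld r3 <- r1: IF@11 ID@13 stall=0 (-) EX@14 MEM@15 WB@16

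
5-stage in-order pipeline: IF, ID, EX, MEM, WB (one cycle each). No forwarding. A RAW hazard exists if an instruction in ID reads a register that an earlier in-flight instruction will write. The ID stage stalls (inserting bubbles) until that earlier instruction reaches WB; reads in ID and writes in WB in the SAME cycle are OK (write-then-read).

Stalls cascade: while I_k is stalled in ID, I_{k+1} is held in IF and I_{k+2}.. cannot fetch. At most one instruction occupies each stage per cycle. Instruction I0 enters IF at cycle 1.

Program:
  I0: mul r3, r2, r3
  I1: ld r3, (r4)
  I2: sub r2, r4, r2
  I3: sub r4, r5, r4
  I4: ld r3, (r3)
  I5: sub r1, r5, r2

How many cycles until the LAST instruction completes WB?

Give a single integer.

I0 mul r3 <- r2,r3: IF@1 ID@2 stall=0 (-) EX@3 MEM@4 WB@5
I1 ld r3 <- r4: IF@2 ID@3 stall=0 (-) EX@4 MEM@5 WB@6
I2 sub r2 <- r4,r2: IF@3 ID@4 stall=0 (-) EX@5 MEM@6 WB@7
I3 sub r4 <- r5,r4: IF@4 ID@5 stall=0 (-) EX@6 MEM@7 WB@8
I4 ld r3 <- r3: IF@5 ID@6 stall=0 (-) EX@7 MEM@8 WB@9
I5 sub r1 <- r5,r2: IF@6 ID@7 stall=0 (-) EX@8 MEM@9 WB@10

Answer: 10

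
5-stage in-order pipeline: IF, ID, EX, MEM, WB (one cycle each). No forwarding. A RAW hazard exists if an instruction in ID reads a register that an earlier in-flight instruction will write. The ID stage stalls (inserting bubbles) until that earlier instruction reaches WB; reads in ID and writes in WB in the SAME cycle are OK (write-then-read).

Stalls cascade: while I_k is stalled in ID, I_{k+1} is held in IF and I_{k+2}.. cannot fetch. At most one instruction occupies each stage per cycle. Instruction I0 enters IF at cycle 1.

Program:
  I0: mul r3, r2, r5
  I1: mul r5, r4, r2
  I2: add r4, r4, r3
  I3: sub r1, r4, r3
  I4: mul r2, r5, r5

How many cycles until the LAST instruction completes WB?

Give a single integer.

I0 mul r3 <- r2,r5: IF@1 ID@2 stall=0 (-) EX@3 MEM@4 WB@5
I1 mul r5 <- r4,r2: IF@2 ID@3 stall=0 (-) EX@4 MEM@5 WB@6
I2 add r4 <- r4,r3: IF@3 ID@4 stall=1 (RAW on I0.r3 (WB@5)) EX@6 MEM@7 WB@8
I3 sub r1 <- r4,r3: IF@4 ID@6 stall=2 (RAW on I2.r4 (WB@8)) EX@9 MEM@10 WB@11
I4 mul r2 <- r5,r5: IF@6 ID@9 stall=0 (-) EX@10 MEM@11 WB@12

Answer: 12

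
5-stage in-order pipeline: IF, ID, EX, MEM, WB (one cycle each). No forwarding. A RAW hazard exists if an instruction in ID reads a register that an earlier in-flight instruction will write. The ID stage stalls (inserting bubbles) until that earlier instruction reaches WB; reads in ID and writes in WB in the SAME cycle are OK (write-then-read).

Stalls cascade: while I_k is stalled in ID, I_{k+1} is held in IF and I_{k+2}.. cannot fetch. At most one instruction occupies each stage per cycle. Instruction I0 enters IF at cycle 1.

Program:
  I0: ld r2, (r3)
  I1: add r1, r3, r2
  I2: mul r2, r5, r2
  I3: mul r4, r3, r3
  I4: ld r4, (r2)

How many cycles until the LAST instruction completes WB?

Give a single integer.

I0 ld r2 <- r3: IF@1 ID@2 stall=0 (-) EX@3 MEM@4 WB@5
I1 add r1 <- r3,r2: IF@2 ID@3 stall=2 (RAW on I0.r2 (WB@5)) EX@6 MEM@7 WB@8
I2 mul r2 <- r5,r2: IF@3 ID@6 stall=0 (-) EX@7 MEM@8 WB@9
I3 mul r4 <- r3,r3: IF@6 ID@7 stall=0 (-) EX@8 MEM@9 WB@10
I4 ld r4 <- r2: IF@7 ID@8 stall=1 (RAW on I2.r2 (WB@9)) EX@10 MEM@11 WB@12

Answer: 12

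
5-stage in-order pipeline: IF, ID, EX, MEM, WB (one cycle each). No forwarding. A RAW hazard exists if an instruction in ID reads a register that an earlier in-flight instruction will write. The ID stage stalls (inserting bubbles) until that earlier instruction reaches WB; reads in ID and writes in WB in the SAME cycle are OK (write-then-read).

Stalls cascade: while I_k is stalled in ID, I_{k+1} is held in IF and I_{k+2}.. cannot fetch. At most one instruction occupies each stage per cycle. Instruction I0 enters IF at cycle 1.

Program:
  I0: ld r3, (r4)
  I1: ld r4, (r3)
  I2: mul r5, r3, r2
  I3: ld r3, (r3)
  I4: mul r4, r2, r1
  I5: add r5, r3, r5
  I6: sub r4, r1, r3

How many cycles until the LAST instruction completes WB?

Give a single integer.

I0 ld r3 <- r4: IF@1 ID@2 stall=0 (-) EX@3 MEM@4 WB@5
I1 ld r4 <- r3: IF@2 ID@3 stall=2 (RAW on I0.r3 (WB@5)) EX@6 MEM@7 WB@8
I2 mul r5 <- r3,r2: IF@3 ID@6 stall=0 (-) EX@7 MEM@8 WB@9
I3 ld r3 <- r3: IF@6 ID@7 stall=0 (-) EX@8 MEM@9 WB@10
I4 mul r4 <- r2,r1: IF@7 ID@8 stall=0 (-) EX@9 MEM@10 WB@11
I5 add r5 <- r3,r5: IF@8 ID@9 stall=1 (RAW on I3.r3 (WB@10)) EX@11 MEM@12 WB@13
I6 sub r4 <- r1,r3: IF@9 ID@11 stall=0 (-) EX@12 MEM@13 WB@14

Answer: 14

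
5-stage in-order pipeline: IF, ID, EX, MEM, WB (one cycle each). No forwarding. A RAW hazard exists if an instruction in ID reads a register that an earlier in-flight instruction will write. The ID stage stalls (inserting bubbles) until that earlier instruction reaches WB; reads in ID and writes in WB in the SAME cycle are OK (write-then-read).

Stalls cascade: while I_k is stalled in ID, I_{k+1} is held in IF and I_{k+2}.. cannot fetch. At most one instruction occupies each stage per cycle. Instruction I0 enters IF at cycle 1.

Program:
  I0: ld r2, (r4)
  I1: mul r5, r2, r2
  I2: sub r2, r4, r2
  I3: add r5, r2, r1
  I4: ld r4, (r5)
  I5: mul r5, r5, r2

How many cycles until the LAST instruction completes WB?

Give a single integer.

I0 ld r2 <- r4: IF@1 ID@2 stall=0 (-) EX@3 MEM@4 WB@5
I1 mul r5 <- r2,r2: IF@2 ID@3 stall=2 (RAW on I0.r2 (WB@5)) EX@6 MEM@7 WB@8
I2 sub r2 <- r4,r2: IF@3 ID@6 stall=0 (-) EX@7 MEM@8 WB@9
I3 add r5 <- r2,r1: IF@6 ID@7 stall=2 (RAW on I2.r2 (WB@9)) EX@10 MEM@11 WB@12
I4 ld r4 <- r5: IF@7 ID@10 stall=2 (RAW on I3.r5 (WB@12)) EX@13 MEM@14 WB@15
I5 mul r5 <- r5,r2: IF@10 ID@13 stall=0 (-) EX@14 MEM@15 WB@16

Answer: 16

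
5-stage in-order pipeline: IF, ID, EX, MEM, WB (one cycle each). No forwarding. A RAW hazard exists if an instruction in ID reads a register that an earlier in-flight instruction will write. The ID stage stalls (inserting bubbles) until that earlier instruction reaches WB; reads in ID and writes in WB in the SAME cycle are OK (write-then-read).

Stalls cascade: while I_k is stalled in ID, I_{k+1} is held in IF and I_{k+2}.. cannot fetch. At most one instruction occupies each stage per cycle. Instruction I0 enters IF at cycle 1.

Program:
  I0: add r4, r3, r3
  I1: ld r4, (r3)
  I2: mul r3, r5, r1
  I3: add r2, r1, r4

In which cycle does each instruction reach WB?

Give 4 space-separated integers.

Answer: 5 6 7 9

Derivation:
I0 add r4 <- r3,r3: IF@1 ID@2 stall=0 (-) EX@3 MEM@4 WB@5
I1 ld r4 <- r3: IF@2 ID@3 stall=0 (-) EX@4 MEM@5 WB@6
I2 mul r3 <- r5,r1: IF@3 ID@4 stall=0 (-) EX@5 MEM@6 WB@7
I3 add r2 <- r1,r4: IF@4 ID@5 stall=1 (RAW on I1.r4 (WB@6)) EX@7 MEM@8 WB@9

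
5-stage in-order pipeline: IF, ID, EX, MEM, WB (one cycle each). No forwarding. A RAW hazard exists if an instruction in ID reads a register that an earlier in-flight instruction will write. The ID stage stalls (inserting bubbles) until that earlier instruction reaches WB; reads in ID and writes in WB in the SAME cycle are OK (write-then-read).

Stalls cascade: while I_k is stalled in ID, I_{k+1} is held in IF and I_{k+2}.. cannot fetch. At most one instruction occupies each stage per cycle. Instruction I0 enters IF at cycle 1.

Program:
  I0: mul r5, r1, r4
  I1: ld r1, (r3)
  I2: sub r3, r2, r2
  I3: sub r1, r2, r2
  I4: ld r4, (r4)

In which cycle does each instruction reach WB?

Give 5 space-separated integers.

Answer: 5 6 7 8 9

Derivation:
I0 mul r5 <- r1,r4: IF@1 ID@2 stall=0 (-) EX@3 MEM@4 WB@5
I1 ld r1 <- r3: IF@2 ID@3 stall=0 (-) EX@4 MEM@5 WB@6
I2 sub r3 <- r2,r2: IF@3 ID@4 stall=0 (-) EX@5 MEM@6 WB@7
I3 sub r1 <- r2,r2: IF@4 ID@5 stall=0 (-) EX@6 MEM@7 WB@8
I4 ld r4 <- r4: IF@5 ID@6 stall=0 (-) EX@7 MEM@8 WB@9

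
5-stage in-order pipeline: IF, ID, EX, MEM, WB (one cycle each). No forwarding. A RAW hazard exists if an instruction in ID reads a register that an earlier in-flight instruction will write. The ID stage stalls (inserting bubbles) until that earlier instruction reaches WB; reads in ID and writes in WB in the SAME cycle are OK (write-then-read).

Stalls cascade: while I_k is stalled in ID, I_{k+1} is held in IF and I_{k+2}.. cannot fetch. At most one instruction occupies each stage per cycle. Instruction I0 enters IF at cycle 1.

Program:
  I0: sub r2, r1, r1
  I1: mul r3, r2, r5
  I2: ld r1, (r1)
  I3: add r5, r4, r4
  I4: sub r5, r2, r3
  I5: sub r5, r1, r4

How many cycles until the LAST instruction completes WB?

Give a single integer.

Answer: 12

Derivation:
I0 sub r2 <- r1,r1: IF@1 ID@2 stall=0 (-) EX@3 MEM@4 WB@5
I1 mul r3 <- r2,r5: IF@2 ID@3 stall=2 (RAW on I0.r2 (WB@5)) EX@6 MEM@7 WB@8
I2 ld r1 <- r1: IF@3 ID@6 stall=0 (-) EX@7 MEM@8 WB@9
I3 add r5 <- r4,r4: IF@6 ID@7 stall=0 (-) EX@8 MEM@9 WB@10
I4 sub r5 <- r2,r3: IF@7 ID@8 stall=0 (-) EX@9 MEM@10 WB@11
I5 sub r5 <- r1,r4: IF@8 ID@9 stall=0 (-) EX@10 MEM@11 WB@12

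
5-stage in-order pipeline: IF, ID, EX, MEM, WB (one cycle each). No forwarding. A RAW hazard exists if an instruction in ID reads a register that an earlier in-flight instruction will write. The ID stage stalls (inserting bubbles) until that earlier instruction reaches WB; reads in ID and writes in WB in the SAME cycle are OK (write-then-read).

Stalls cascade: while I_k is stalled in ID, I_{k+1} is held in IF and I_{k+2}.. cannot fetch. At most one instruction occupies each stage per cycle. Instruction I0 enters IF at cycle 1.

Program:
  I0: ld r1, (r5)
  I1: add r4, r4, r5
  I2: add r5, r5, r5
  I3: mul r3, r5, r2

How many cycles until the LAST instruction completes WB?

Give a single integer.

I0 ld r1 <- r5: IF@1 ID@2 stall=0 (-) EX@3 MEM@4 WB@5
I1 add r4 <- r4,r5: IF@2 ID@3 stall=0 (-) EX@4 MEM@5 WB@6
I2 add r5 <- r5,r5: IF@3 ID@4 stall=0 (-) EX@5 MEM@6 WB@7
I3 mul r3 <- r5,r2: IF@4 ID@5 stall=2 (RAW on I2.r5 (WB@7)) EX@8 MEM@9 WB@10

Answer: 10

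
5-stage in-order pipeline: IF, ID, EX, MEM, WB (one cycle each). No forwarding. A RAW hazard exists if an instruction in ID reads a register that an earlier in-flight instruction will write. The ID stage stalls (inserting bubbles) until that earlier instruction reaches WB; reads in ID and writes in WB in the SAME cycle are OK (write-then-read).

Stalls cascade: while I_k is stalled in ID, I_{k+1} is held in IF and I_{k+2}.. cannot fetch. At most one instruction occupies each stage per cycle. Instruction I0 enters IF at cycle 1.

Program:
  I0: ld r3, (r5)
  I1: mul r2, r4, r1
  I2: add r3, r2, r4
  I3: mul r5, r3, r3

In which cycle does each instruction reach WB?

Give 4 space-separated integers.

I0 ld r3 <- r5: IF@1 ID@2 stall=0 (-) EX@3 MEM@4 WB@5
I1 mul r2 <- r4,r1: IF@2 ID@3 stall=0 (-) EX@4 MEM@5 WB@6
I2 add r3 <- r2,r4: IF@3 ID@4 stall=2 (RAW on I1.r2 (WB@6)) EX@7 MEM@8 WB@9
I3 mul r5 <- r3,r3: IF@4 ID@7 stall=2 (RAW on I2.r3 (WB@9)) EX@10 MEM@11 WB@12

Answer: 5 6 9 12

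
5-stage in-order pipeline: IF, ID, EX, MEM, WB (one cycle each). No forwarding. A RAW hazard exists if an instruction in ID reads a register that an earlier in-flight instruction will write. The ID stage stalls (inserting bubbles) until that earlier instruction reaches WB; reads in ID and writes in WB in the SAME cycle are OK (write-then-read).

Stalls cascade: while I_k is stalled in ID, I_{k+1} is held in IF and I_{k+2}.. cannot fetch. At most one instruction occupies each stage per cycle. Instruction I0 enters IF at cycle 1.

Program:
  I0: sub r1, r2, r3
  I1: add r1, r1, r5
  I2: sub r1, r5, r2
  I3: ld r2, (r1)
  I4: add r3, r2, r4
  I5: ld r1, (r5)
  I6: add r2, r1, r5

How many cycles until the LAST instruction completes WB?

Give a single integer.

Answer: 19

Derivation:
I0 sub r1 <- r2,r3: IF@1 ID@2 stall=0 (-) EX@3 MEM@4 WB@5
I1 add r1 <- r1,r5: IF@2 ID@3 stall=2 (RAW on I0.r1 (WB@5)) EX@6 MEM@7 WB@8
I2 sub r1 <- r5,r2: IF@3 ID@6 stall=0 (-) EX@7 MEM@8 WB@9
I3 ld r2 <- r1: IF@6 ID@7 stall=2 (RAW on I2.r1 (WB@9)) EX@10 MEM@11 WB@12
I4 add r3 <- r2,r4: IF@7 ID@10 stall=2 (RAW on I3.r2 (WB@12)) EX@13 MEM@14 WB@15
I5 ld r1 <- r5: IF@10 ID@13 stall=0 (-) EX@14 MEM@15 WB@16
I6 add r2 <- r1,r5: IF@13 ID@14 stall=2 (RAW on I5.r1 (WB@16)) EX@17 MEM@18 WB@19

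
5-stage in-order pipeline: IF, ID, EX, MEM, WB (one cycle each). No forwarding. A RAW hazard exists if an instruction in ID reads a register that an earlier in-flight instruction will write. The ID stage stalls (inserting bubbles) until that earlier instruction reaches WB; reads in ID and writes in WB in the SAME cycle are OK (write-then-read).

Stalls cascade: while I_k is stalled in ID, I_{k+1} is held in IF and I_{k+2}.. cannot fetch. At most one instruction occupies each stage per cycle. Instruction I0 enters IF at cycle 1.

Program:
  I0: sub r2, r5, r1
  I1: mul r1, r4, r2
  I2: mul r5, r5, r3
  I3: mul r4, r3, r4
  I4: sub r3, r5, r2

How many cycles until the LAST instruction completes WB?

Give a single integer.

I0 sub r2 <- r5,r1: IF@1 ID@2 stall=0 (-) EX@3 MEM@4 WB@5
I1 mul r1 <- r4,r2: IF@2 ID@3 stall=2 (RAW on I0.r2 (WB@5)) EX@6 MEM@7 WB@8
I2 mul r5 <- r5,r3: IF@3 ID@6 stall=0 (-) EX@7 MEM@8 WB@9
I3 mul r4 <- r3,r4: IF@6 ID@7 stall=0 (-) EX@8 MEM@9 WB@10
I4 sub r3 <- r5,r2: IF@7 ID@8 stall=1 (RAW on I2.r5 (WB@9)) EX@10 MEM@11 WB@12

Answer: 12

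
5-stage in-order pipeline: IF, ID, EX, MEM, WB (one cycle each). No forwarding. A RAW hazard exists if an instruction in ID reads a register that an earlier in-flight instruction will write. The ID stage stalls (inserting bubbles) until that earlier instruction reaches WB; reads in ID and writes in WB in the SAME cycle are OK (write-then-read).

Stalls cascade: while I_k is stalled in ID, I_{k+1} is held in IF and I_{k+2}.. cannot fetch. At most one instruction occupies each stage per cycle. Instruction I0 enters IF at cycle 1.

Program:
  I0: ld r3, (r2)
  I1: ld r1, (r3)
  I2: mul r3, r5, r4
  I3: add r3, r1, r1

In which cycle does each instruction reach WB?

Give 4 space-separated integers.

Answer: 5 8 9 11

Derivation:
I0 ld r3 <- r2: IF@1 ID@2 stall=0 (-) EX@3 MEM@4 WB@5
I1 ld r1 <- r3: IF@2 ID@3 stall=2 (RAW on I0.r3 (WB@5)) EX@6 MEM@7 WB@8
I2 mul r3 <- r5,r4: IF@3 ID@6 stall=0 (-) EX@7 MEM@8 WB@9
I3 add r3 <- r1,r1: IF@6 ID@7 stall=1 (RAW on I1.r1 (WB@8)) EX@9 MEM@10 WB@11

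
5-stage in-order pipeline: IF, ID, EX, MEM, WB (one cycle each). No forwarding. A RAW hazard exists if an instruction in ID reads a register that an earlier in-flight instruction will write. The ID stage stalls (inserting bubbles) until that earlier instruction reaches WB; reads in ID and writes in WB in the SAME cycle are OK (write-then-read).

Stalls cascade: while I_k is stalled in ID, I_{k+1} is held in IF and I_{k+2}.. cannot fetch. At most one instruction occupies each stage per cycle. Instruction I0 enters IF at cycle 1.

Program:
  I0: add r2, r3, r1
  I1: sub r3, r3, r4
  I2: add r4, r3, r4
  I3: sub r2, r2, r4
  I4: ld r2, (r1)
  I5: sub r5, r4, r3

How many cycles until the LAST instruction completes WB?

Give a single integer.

Answer: 14

Derivation:
I0 add r2 <- r3,r1: IF@1 ID@2 stall=0 (-) EX@3 MEM@4 WB@5
I1 sub r3 <- r3,r4: IF@2 ID@3 stall=0 (-) EX@4 MEM@5 WB@6
I2 add r4 <- r3,r4: IF@3 ID@4 stall=2 (RAW on I1.r3 (WB@6)) EX@7 MEM@8 WB@9
I3 sub r2 <- r2,r4: IF@4 ID@7 stall=2 (RAW on I2.r4 (WB@9)) EX@10 MEM@11 WB@12
I4 ld r2 <- r1: IF@7 ID@10 stall=0 (-) EX@11 MEM@12 WB@13
I5 sub r5 <- r4,r3: IF@10 ID@11 stall=0 (-) EX@12 MEM@13 WB@14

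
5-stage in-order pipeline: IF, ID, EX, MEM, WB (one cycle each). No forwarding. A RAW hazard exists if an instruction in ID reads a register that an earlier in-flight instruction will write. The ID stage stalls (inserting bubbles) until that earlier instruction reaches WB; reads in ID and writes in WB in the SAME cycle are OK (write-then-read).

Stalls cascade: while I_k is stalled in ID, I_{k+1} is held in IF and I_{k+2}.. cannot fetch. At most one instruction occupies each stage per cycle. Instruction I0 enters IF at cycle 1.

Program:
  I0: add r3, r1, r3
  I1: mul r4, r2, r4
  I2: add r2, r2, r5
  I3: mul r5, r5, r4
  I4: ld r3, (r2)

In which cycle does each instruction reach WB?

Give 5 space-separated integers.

Answer: 5 6 7 9 10

Derivation:
I0 add r3 <- r1,r3: IF@1 ID@2 stall=0 (-) EX@3 MEM@4 WB@5
I1 mul r4 <- r2,r4: IF@2 ID@3 stall=0 (-) EX@4 MEM@5 WB@6
I2 add r2 <- r2,r5: IF@3 ID@4 stall=0 (-) EX@5 MEM@6 WB@7
I3 mul r5 <- r5,r4: IF@4 ID@5 stall=1 (RAW on I1.r4 (WB@6)) EX@7 MEM@8 WB@9
I4 ld r3 <- r2: IF@5 ID@7 stall=0 (-) EX@8 MEM@9 WB@10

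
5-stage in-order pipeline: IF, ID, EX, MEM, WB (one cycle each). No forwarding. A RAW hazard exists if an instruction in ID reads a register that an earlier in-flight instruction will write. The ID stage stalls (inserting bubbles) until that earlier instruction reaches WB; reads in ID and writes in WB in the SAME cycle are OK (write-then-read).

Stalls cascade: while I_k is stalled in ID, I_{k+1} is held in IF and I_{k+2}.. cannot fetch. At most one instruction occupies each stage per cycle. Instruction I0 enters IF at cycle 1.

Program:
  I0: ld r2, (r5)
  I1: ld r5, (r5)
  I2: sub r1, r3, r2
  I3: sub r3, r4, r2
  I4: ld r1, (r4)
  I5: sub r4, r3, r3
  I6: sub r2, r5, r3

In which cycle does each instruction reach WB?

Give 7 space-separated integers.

I0 ld r2 <- r5: IF@1 ID@2 stall=0 (-) EX@3 MEM@4 WB@5
I1 ld r5 <- r5: IF@2 ID@3 stall=0 (-) EX@4 MEM@5 WB@6
I2 sub r1 <- r3,r2: IF@3 ID@4 stall=1 (RAW on I0.r2 (WB@5)) EX@6 MEM@7 WB@8
I3 sub r3 <- r4,r2: IF@4 ID@6 stall=0 (-) EX@7 MEM@8 WB@9
I4 ld r1 <- r4: IF@6 ID@7 stall=0 (-) EX@8 MEM@9 WB@10
I5 sub r4 <- r3,r3: IF@7 ID@8 stall=1 (RAW on I3.r3 (WB@9)) EX@10 MEM@11 WB@12
I6 sub r2 <- r5,r3: IF@8 ID@10 stall=0 (-) EX@11 MEM@12 WB@13

Answer: 5 6 8 9 10 12 13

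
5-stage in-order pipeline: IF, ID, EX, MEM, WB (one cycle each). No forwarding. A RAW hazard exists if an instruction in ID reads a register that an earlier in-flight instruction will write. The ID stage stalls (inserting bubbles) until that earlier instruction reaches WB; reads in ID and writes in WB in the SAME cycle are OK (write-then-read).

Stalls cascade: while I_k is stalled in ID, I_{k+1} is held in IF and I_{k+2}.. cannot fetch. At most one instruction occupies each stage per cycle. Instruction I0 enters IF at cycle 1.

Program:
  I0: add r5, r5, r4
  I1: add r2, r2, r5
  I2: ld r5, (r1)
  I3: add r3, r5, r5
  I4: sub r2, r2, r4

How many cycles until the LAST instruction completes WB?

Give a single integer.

Answer: 13

Derivation:
I0 add r5 <- r5,r4: IF@1 ID@2 stall=0 (-) EX@3 MEM@4 WB@5
I1 add r2 <- r2,r5: IF@2 ID@3 stall=2 (RAW on I0.r5 (WB@5)) EX@6 MEM@7 WB@8
I2 ld r5 <- r1: IF@3 ID@6 stall=0 (-) EX@7 MEM@8 WB@9
I3 add r3 <- r5,r5: IF@6 ID@7 stall=2 (RAW on I2.r5 (WB@9)) EX@10 MEM@11 WB@12
I4 sub r2 <- r2,r4: IF@7 ID@10 stall=0 (-) EX@11 MEM@12 WB@13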